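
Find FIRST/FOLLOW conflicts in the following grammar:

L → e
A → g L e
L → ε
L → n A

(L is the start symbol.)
Yes. L → e with FOLLOW(L) on { 'e' }

Nullable non-terminals: L.

L: nullable alternative(s) L → ε; FOLLOW(L) = { $, 'e' }
  L → e: FIRST \ {ε} = { 'e' } — overlaps FOLLOW(L) on { 'e' }: CONFLICT
  L → ε: FIRST \ {ε} = { } — this is the only nullable alternative, skip
  L → n A: FIRST \ {ε} = { 'n' } — disjoint from FOLLOW(L)

A has no nullable alternative, so no FIRST/FOLLOW check is needed there.

So the grammar has 1 FIRST/FOLLOW conflict (marked CONFLICT above).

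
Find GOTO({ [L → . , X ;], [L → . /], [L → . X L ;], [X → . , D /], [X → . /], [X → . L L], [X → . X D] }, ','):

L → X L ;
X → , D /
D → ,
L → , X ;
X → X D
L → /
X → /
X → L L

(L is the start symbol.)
GOTO(I, ',') = CLOSURE({ [A → αX.β] : [A → α.Xβ] ∈ I, X = ',' })

Items with dot before ',', with the dot advanced:
  [L → . , X ;] → [L → , . X ;]
  [X → . , D /] → [X → , . D /]
Closure of the advanced items:
  [L → , . X ;] has the dot before X: add [X → . , D /], [X → . X D], [X → . /], [X → . L L]
  [X → , . D /] has the dot before D: add [D → . ,]
  [X → . L L] has the dot before L: add [L → . X L ;], [L → . , X ;], [L → . /]

GOTO = { [D → . ,], [L → , . X ;], [L → . , X ;], [L → . /], [L → . X L ;], [X → , . D /], [X → . , D /], [X → . /], [X → . L L], [X → . X D] }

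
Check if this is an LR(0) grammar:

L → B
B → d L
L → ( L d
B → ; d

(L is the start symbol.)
A grammar is LR(0) if no state in the canonical LR(0) collection has:
  - both a shift item (dot before a terminal) and a complete item (shift-reduce conflict), or
  - two or more complete items (reduce-reduce conflict; the accept item [L' → L .] counts as a complete item here).

Augment with L' → L and build the canonical LR(0) collection (I0 = CLOSURE({[L' → . L]}), then GOTO on every symbol after a dot until no new states appear). It has 10 states:
  I0: { [B → . ; d], [B → . d L], [L → . ( L d], [L → . B], [L' → . L] }  — shift
  I1: { [B → . ; d], [B → . d L], [L → ( . L d], [L → . ( L d], [L → . B] }  — shift
  I2: { [B → ; . d] }  — shift
  I3: { [L → B .] }  — reduce
  I4: { [L' → L .] }  — accept
  I5: { [B → . ; d], [B → . d L], [B → d . L], [L → . ( L d], [L → . B] }  — shift
  I6: { [B → d L .] }  — reduce
  I7: { [B → ; d .] }  — reduce
  I8: { [L → ( L . d] }  — shift
  I9: { [L → ( L d .] }  — reduce

Every state is either a pure shift/goto state or contains exactly one complete item and nothing to shift — no conflicts. The grammar is LR(0).

Answer: Yes, the grammar is LR(0)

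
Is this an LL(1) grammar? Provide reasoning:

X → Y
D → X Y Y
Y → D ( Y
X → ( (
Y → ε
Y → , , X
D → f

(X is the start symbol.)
A grammar is LL(1) if for each non-terminal N with multiple productions, the predict sets of those productions are pairwise disjoint, where PREDICT(N → α) = (FIRST(α) \ {ε}) ∪ (FOLLOW(N) if α ⇒* ε).

Relevant sets:
  FIRST(Y) = { '(', ',', 'f', ε }
  FIRST(X) = { '(', ',', 'f', ε }
  FIRST(D) = { '(', ',', 'f', ε }
  FOLLOW(X) = { $, '(', ',', 'f' }
  FOLLOW(D) = { '(' }
  FOLLOW(Y) = { $, '(', ',', 'f' }

For X:
  PREDICT(X → Y) = { $, '(', ',', 'f' }
  PREDICT(X → '(' '(') = { '(' }
For D:
  PREDICT(D → X Y Y) = { '(', ',', 'f' }
  PREDICT(D → f) = { 'f' }
For Y:
  PREDICT(Y → D '(' Y) = { '(', ',', 'f' }
  PREDICT(Y → ε) = { $, '(', ',', 'f' }
  PREDICT(Y → ',' ',' X) = { ',' }

Conflict found: Predict set conflict for X: { '(' }
The grammar is NOT LL(1).

Answer: No. Predict set conflict for X: { '(' }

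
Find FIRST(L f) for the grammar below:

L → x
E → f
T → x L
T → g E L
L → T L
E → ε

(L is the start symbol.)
FIRST sets of the non-terminals involved (from the grammar, by fixed-point iteration):
  FIRST(L) = { 'g', 'x' }

To compute FIRST(L f), process the symbols left to right:
Symbol L is a non-terminal. Add FIRST(L) \ {ε} = { 'g', 'x' }
L is not nullable (ε ∉ FIRST(L)), so stop here.
FIRST(L f) = { 'g', 'x' }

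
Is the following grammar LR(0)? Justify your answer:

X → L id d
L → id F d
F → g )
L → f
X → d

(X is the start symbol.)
A grammar is LR(0) if no state in the canonical LR(0) collection has:
  - both a shift item (dot before a terminal) and a complete item (shift-reduce conflict), or
  - two or more complete items (reduce-reduce conflict; the accept item [X' → X .] counts as a complete item here).

Augment with X' → X and build the canonical LR(0) collection (I0 = CLOSURE({[X' → . X]}), then GOTO on every symbol after a dot until no new states appear). It has 12 states:
  I0: { [L → . f], [L → . id F d], [X → . L id d], [X → . d], [X' → . X] }  — shift
  I1: { [X → L . id d] }  — shift
  I2: { [X' → X .] }  — accept
  I3: { [X → d .] }  — reduce
  I4: { [L → f .] }  — reduce
  I5: { [F → . g )], [L → id . F d] }  — shift
  I6: { [L → id F . d] }  — shift
  I7: { [F → g . )] }  — shift
  I8: { [F → g ) .] }  — reduce
  I9: { [L → id F d .] }  — reduce
  I10: { [X → L id . d] }  — shift
  I11: { [X → L id d .] }  — reduce

Every state is either a pure shift/goto state or contains exactly one complete item and nothing to shift — no conflicts. The grammar is LR(0).

Answer: Yes, the grammar is LR(0)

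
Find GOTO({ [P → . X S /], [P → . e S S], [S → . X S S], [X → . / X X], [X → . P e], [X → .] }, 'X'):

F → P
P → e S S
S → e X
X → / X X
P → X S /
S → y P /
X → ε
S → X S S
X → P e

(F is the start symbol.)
{ [P → . X S /], [P → . e S S], [P → X . S /], [S → . X S S], [S → . e X], [S → . y P /], [S → X . S S], [X → . / X X], [X → . P e], [X → .] }

GOTO(I, 'X') = CLOSURE({ [A → αX.β] : [A → α.Xβ] ∈ I, X = 'X' })

Items with dot before 'X', with the dot advanced:
  [P → . X S /] → [P → X . S /]
  [S → . X S S] → [S → X . S S]
Closure of the advanced items:
  [P → X . S /] has the dot before S: add [S → . e X], [S → . y P /], [S → . X S S]
  [S → . X S S] has the dot before X: add [X → . / X X], [X → .], [X → . P e]
  [X → . P e] has the dot before P: add [P → . e S S], [P → . X S /]

GOTO = { [P → . X S /], [P → . e S S], [P → X . S /], [S → . X S S], [S → . e X], [S → . y P /], [S → X . S S], [X → . / X X], [X → . P e], [X → .] }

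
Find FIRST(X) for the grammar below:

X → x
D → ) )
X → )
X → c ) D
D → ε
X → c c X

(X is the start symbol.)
{ ')', 'c', 'x' }

To compute FIRST(X), examine every production with X on the left-hand side, reading each right-hand side left to right until a non-nullable symbol is reached.

From X → x:
  - x is a terminal: add 'x' and stop
From X → ):
  - ')' is a terminal: add ')' and stop
From X → c ) D:
  - c is a terminal: add 'c' and stop
From X → c c X:
  - c is a terminal: add 'c' and stop

Collecting: FIRST(X) = { ')', 'c', 'x' }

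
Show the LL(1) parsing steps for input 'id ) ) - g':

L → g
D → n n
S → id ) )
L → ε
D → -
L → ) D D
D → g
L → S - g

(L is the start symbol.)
LL(1) parsing maintains a stack (initially the start symbol over $) and the input. At each step: if the stack top is a terminal, match it against the current input token; if it is a non-terminal N, replace it with the RHS of M[N, lookahead] (the unique production whose predict set contains the lookahead).

Stack is shown with the top on the left.

Stack         Input         Action
----------------------------------
L $           id ) ) - g $  output L → S - g
S - g $       id ) ) - g $  output S → id ) )
id ) ) - g $  id ) ) - g $  match 'id'
) ) - g $     ) ) - g $     match ')'
) - g $       ) - g $       match ')'
- g $         - g $         match '-'
g $           g $           match 'g'
$             $             accept

The string is accepted.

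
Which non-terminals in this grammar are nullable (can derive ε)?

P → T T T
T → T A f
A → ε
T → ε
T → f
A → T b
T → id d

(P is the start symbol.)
ε-productions: A → ε, T → ε
So A, T are immediately nullable.
P → T T T: every symbol on the right is nullable, so P is nullable too.
Every non-terminal is now nullable.
Nullable = { 'A', 'P', 'T' }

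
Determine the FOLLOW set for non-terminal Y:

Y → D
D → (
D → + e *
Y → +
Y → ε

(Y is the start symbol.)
{ $ }

To compute FOLLOW(Y), find every occurrence of Y on a right-hand side N → α Y β: add FIRST(β) \ {ε}, and if β is empty or nullable also add FOLLOW(N). Iterate to a fixed point.

Y is the start symbol, so $ ∈ FOLLOW(Y).
Y does not occur on any right-hand side.

Taking the union: FOLLOW(Y) = { $ }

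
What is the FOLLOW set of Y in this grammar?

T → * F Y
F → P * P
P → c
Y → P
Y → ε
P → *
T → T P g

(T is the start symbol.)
To compute FOLLOW(Y), find every occurrence of Y on a right-hand side N → α Y β: add FIRST(β) \ {ε}, and if β is empty or nullable also add FOLLOW(N). Iterate to a fixed point.

In T → * F Y: Y is at the end, add FOLLOW(T)

The FOLLOW sets referred to above (computed the same way, to a fixed point):
  FOLLOW(T) = { $, '*', 'c' }

Taking the union: FOLLOW(Y) = { $, '*', 'c' }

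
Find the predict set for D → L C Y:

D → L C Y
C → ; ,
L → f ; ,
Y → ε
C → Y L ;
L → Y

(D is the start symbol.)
PREDICT(D → L C Y) = (FIRST(RHS) \ {ε}) ∪ (FOLLOW(D) if ε ∈ FIRST(RHS), i.e. RHS ⇒* ε)
FIRST(L) = { 'f', ε }
FIRST(C) = { ';', 'f' }
FIRST(L C Y) = { ';', 'f' }
ε ∉ FIRST(L C Y), so FOLLOW(D) is not added.
PREDICT(D → L C Y) = { ';', 'f' }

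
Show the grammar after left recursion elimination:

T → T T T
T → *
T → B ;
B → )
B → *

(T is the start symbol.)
T is directly left-recursive. The standard transformation for
  A → A α₁ | ... | A α_m | β₁ | ... | β_n
is
  A  → β₁ A' | ... | β_n A'
  A' → α₁ A' | ... | α_m A' | ε

T → * becomes T → * T'
T → B ; becomes T → B ; T'
T → T T T becomes T' → T T T'
Add T' → ε

Productions for other non-terminals are unchanged:
  B → )
  B → *

Resulting grammar:
T → * T'
T → B ; T'
T' → T T T'
T' → ε
B → )
B → *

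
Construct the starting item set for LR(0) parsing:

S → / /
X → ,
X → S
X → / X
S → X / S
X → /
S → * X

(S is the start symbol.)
{ [S → . * X], [S → . / /], [S → . X / S], [S' → . S], [X → . ,], [X → . / X], [X → . /], [X → . S] }

First, augment the grammar with S' → S
I₀ = CLOSURE({ [S' → . S] }):
  [S' → . S] has the dot before S: add [S → . / /], [S → . X / S], [S → . * X]
  [S → . X / S] has the dot before X: add [X → . ,], [X → . S], [X → . / X], [X → . /]
No further items can be added.

I₀ = { [S → . * X], [S → . / /], [S → . X / S], [S' → . S], [X → . ,], [X → . / X], [X → . /], [X → . S] }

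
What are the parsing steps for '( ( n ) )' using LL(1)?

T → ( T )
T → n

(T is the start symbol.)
Stack is shown with the top on the left.

Stack      Input        Action
------------------------------
T $        ( ( n ) ) $  output T → ( T )
( T ) $    ( ( n ) ) $  match '('
T ) $      ( n ) ) $    output T → ( T )
( T ) ) $  ( n ) ) $    match '('
T ) ) $    n ) ) $      output T → n
n ) ) $    n ) ) $      match 'n'
) ) $      ) ) $        match ')'
) $        ) $          match ')'
$          $            accept

The string is accepted.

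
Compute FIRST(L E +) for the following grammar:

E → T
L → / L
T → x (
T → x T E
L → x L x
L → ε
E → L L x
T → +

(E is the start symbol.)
{ '+', '/', 'x' }

FIRST sets of the non-terminals involved (from the grammar, by fixed-point iteration):
  FIRST(L) = { '/', 'x', ε }
  FIRST(E) = { '+', '/', 'x' }

To compute FIRST(L E +), process the symbols left to right:
Symbol L is a non-terminal. Add FIRST(L) \ {ε} = { '/', 'x' }
L is nullable (ε ∈ FIRST(L)), continue to the next symbol.
Symbol E is a non-terminal. Add FIRST(E) \ {ε} = { '+', '/', 'x' }
E is not nullable (ε ∉ FIRST(E)), so stop here.
FIRST(L E +) = { '+', '/', 'x' }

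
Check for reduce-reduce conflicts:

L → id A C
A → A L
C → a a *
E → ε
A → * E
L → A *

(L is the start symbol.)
Yes — I11: [E → .] vs [L → A * .]

A reduce-reduce conflict occurs when an LR(0) state has two complete items [A → α .] and [B → β .] — both call for a reduction, and with no lookahead the parser cannot choose between them.

Augment with L' → L and build the canonical LR(0) collection (I0 = CLOSURE({[L' → . L]}), then GOTO on every symbol after a dot until no new states appear). It has 13 states:
  I0: { [A → . * E], [A → . A L], [L → . A *], [L → . id A C], [L' → . L] }  — shift
  I1: { [A → * . E], [E → .] }  — reduce
  I2: { [A → . * E], [A → . A L], [A → A . L], [L → . A *], [L → . id A C], [L → A . *] }  — shift
  I3: { [L' → L .] }  — accept
  I4: { [A → . * E], [A → . A L], [L → id . A C] }  — shift
  I5: { [A → . * E], [A → . A L], [A → A . L], [C → . a a *], [L → . A *], [L → . id A C], [L → id A . C] }  — shift
  I6: { [L → id A C .] }  — reduce
  I7: { [A → A L .] }  — reduce
  I8: { [C → a . a *] }  — shift
  I9: { [C → a a . *] }  — shift
  I10: { [C → a a * .] }  — reduce
  I11: { [A → * . E], [E → .], [L → A * .] }  — 2 reduces
  I12: { [A → * E .] }  — reduce

I11 contains complete items [E → .], [L → A * .] — reduce-reduce conflict.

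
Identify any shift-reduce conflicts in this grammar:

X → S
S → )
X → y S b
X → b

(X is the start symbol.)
No shift-reduce conflicts

A shift-reduce conflict occurs when an LR(0) state has both:
  - a complete (reduce) item [A → α .] (dot at the end), and
  - a shift item [B → β . c γ] (dot before a terminal).

Augment with X' → X and build the canonical LR(0) collection (I0 = CLOSURE({[X' → . X]}), then GOTO on every symbol after a dot until no new states appear). It has 8 states:
  I0: { [S → . )], [X → . S], [X → . b], [X → . y S b], [X' → . X] }  — shift
  I1: { [S → ) .] }  — reduce
  I2: { [X → S .] }  — reduce
  I3: { [X' → X .] }  — accept
  I4: { [X → b .] }  — reduce
  I5: { [S → . )], [X → y . S b] }  — shift
  I6: { [X → y S . b] }  — shift
  I7: { [X → y S b .] }  — reduce

No state contains both a complete item and a shift item.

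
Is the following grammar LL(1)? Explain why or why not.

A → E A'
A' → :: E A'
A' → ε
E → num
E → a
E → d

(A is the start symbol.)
Yes, the grammar is LL(1).

Relevant sets:
  FOLLOW(A') = { $ }

For A':
  PREDICT(A' → :: E A') = { '::' }
  PREDICT(A' → ε) = { $ }
For E:
  PREDICT(E → num) = { 'num' }
  PREDICT(E → a) = { 'a' }
  PREDICT(E → d) = { 'd' }
A has a single production, so nothing to check there.

All predict sets are disjoint. The grammar IS LL(1).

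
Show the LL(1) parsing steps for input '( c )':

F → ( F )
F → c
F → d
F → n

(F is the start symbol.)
LL(1) parsing maintains a stack (initially the start symbol over $) and the input. At each step: if the stack top is a terminal, match it against the current input token; if it is a non-terminal N, replace it with the RHS of M[N, lookahead] (the unique production whose predict set contains the lookahead).

Stack is shown with the top on the left.

Stack    Input    Action
------------------------
F $      ( c ) $  output F → ( F )
( F ) $  ( c ) $  match '('
F ) $    c ) $    output F → c
c ) $    c ) $    match 'c'
) $      ) $      match ')'
$        $        accept

The string is accepted.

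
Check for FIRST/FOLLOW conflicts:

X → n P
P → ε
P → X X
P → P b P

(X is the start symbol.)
Yes. P → X X with FOLLOW(P) on { 'n' }; P → P b P with FOLLOW(P) on { 'b', 'n' }

Nullable non-terminals: P.
FIRST sets used below: FIRST(X) = { 'n' }, FIRST(P) = { 'b', 'n', ε }

P: nullable alternative(s) P → ε; FOLLOW(P) = { $, 'b', 'n' }
  P → ε: FIRST \ {ε} = { } — this is the only nullable alternative, skip
  P → X X: FIRST \ {ε} = { 'n' } — overlaps FOLLOW(P) on { 'n' }: CONFLICT
  P → P b P: FIRST \ {ε} = { 'b', 'n' } — overlaps FOLLOW(P) on { 'b', 'n' }: CONFLICT

X has no nullable alternative, so no FIRST/FOLLOW check is needed there.

So the grammar has 2 FIRST/FOLLOW conflicts (marked CONFLICT above).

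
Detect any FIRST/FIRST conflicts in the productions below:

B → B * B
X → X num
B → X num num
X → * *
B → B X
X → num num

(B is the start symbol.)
Yes. B → B '*' B / B → X num num on { '*', 'num' }; B → B '*' B / B → B X on { '*', 'num' }; B → X num num / B → B X on { '*', 'num' }; X → X num / X → '*' '*' on { '*' }; X → X num / X → num num on { 'num' }

A FIRST/FIRST conflict occurs when two productions N → α and N → β for the same non-terminal have FIRST(α) ∩ FIRST(β) ≠ ∅ (with ε ∈ FIRST of a nullable right-hand side, so two nullable alternatives also conflict).

FIRST sets of the non-terminals at (or reachable through a nullable prefix from) the front of some alternative:
  FIRST(B) = { '*', 'num' }
  FIRST(X) = { '*', 'num' }

Productions for B:
  B → B * B: FIRST = { '*', 'num' }
  B → X num num: FIRST = { '*', 'num' }
  B → B X: FIRST = { '*', 'num' }
Productions for X:
  X → X num: FIRST = { '*', 'num' }
  X → * *: FIRST = { '*' }
  X → num num: FIRST = { 'num' }

Conflict for B: B → B * B and B → X num num
  Overlap: { '*', 'num' }
Conflict for B: B → B * B and B → B X
  Overlap: { '*', 'num' }
Conflict for B: B → X num num and B → B X
  Overlap: { '*', 'num' }
Conflict for X: X → X num and X → * *
  Overlap: { '*' }
Conflict for X: X → X num and X → num num
  Overlap: { 'num' }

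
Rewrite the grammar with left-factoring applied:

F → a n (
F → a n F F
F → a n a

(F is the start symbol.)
Left-factoring transforms A → αβ₁ | αβ₂ into A → αA' and A' → β₁ | β₂
(α is the longest common prefix among the alternatives). Repeat until
no nonterminal has two alternatives with a common prefix.

Round 1: F has alternatives sharing prefix 'a n'. Introduce F': F → a n F'
  Add: F' → (
  Add: F' → F F
  Add: F' → a

No remaining common prefixes — done.

Resulting grammar:
F → a n F'
F' → (
F' → F F
F' → a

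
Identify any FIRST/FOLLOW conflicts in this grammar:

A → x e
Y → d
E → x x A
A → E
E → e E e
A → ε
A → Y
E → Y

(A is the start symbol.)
Yes. A → E with FOLLOW(A) on { 'e' }

A FIRST/FOLLOW conflict occurs when a non-terminal N has a nullable alternative N → β (β ⇒* ε) and another alternative N → α with FIRST(α) ∩ FOLLOW(N) ≠ ∅: on such a lookahead the parser cannot decide between expanding α and letting N vanish via β.

Nullable non-terminals: A.
FIRST sets used below: FIRST(E) = { 'd', 'e', 'x' }, FIRST(Y) = { 'd' }

A: nullable alternative(s) A → ε; FOLLOW(A) = { $, 'e' }
  A → x e: FIRST \ {ε} = { 'x' } — disjoint from FOLLOW(A)
  A → E: FIRST \ {ε} = { 'd', 'e', 'x' } — overlaps FOLLOW(A) on { 'e' }: CONFLICT
  A → ε: FIRST \ {ε} = { } — this is the only nullable alternative, skip
  A → Y: FIRST \ {ε} = { 'd' } — disjoint from FOLLOW(A)

E, Y have no nullable alternative, so no FIRST/FOLLOW check is needed there.

So the grammar has 1 FIRST/FOLLOW conflict (marked CONFLICT above).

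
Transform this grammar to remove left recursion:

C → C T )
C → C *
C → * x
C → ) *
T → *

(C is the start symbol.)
C is directly left-recursive. The standard transformation for
  A → A α₁ | ... | A α_m | β₁ | ... | β_n
is
  A  → β₁ A' | ... | β_n A'
  A' → α₁ A' | ... | α_m A' | ε

C → * x becomes C → * x C'
C → ) * becomes C → ) * C'
C → C T ) becomes C' → T ) C'
C → C * becomes C' → * C'
Add C' → ε

Productions for other non-terminals are unchanged:
  T → *

Resulting grammar:
C → * x C'
C → ) * C'
C' → T ) C'
C' → * C'
C' → ε
T → *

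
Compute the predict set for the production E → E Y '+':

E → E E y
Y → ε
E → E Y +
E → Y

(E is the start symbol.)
PREDICT(E → E Y '+') = (FIRST(RHS) \ {ε}) ∪ (FOLLOW(E) if ε ∈ FIRST(RHS), i.e. RHS ⇒* ε)
FIRST(E) = { '+', 'y', ε }
FIRST(Y) = { ε }
FIRST(E Y '+') = { '+', 'y' }
ε ∉ FIRST(E Y '+'), so FOLLOW(E) is not added.
PREDICT(E → E Y '+') = { '+', 'y' }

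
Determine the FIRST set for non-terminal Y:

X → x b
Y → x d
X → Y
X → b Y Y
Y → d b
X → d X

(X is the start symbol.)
To compute FIRST(Y), examine every production with Y on the left-hand side, reading each right-hand side left to right until a non-nullable symbol is reached.

From Y → x d:
  - x is a terminal: add 'x' and stop
From Y → d b:
  - d is a terminal: add 'd' and stop

Collecting: FIRST(Y) = { 'd', 'x' }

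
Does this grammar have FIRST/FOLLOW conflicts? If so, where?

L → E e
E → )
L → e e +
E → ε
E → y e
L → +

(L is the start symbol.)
Nullable non-terminals: E.

E: nullable alternative(s) E → ε; FOLLOW(E) = { 'e' }
  E → ): FIRST \ {ε} = { ')' } — disjoint from FOLLOW(E)
  E → ε: FIRST \ {ε} = { } — this is the only nullable alternative, skip
  E → y e: FIRST \ {ε} = { 'y' } — disjoint from FOLLOW(E)

L has no nullable alternative, so no FIRST/FOLLOW check is needed there.

No FIRST/FOLLOW conflicts found.

Answer: No FIRST/FOLLOW conflicts.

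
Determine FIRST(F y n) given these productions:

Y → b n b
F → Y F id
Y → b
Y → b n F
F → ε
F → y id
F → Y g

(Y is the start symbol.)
{ 'b', 'y' }

FIRST sets of the non-terminals involved (from the grammar, by fixed-point iteration):
  FIRST(F) = { 'b', 'y', ε }

To compute FIRST(F y n), process the symbols left to right:
Symbol F is a non-terminal. Add FIRST(F) \ {ε} = { 'b', 'y' }
F is nullable (ε ∈ FIRST(F)), continue to the next symbol.
Symbol y is a terminal. Add 'y' and stop.
FIRST(F y n) = { 'b', 'y' }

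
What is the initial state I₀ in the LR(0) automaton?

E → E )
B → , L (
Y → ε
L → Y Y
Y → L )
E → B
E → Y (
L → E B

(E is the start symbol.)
First, augment the grammar with E' → E
I₀ = CLOSURE({ [E' → . E] }):
  [E' → . E] has the dot before E: add [E → . E )], [E → . B], [E → . Y (]
  [E → . B] has the dot before B: add [B → . , L (]
  [E → . Y (] has the dot before Y: add [Y → .], [Y → . L )]
  [Y → . L )] has the dot before L: add [L → . Y Y], [L → . E B]
No further items can be added.

I₀ = { [B → . , L (], [E → . B], [E → . E )], [E → . Y (], [E' → . E], [L → . E B], [L → . Y Y], [Y → . L )], [Y → .] }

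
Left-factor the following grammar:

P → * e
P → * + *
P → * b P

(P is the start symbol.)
Left-factoring transforms A → αβ₁ | αβ₂ into A → αA' and A' → β₁ | β₂
(α is the longest common prefix among the alternatives). Repeat until
no nonterminal has two alternatives with a common prefix.

Round 1: P has alternatives sharing prefix '*'. Introduce P': P → * P'
  Add: P' → e
  Add: P' → + *
  Add: P' → b P

No remaining common prefixes — done.

Resulting grammar:
P → * P'
P' → e
P' → + *
P' → b P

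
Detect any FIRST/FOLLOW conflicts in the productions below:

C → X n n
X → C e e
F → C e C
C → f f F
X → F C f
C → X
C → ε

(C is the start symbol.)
Yes. C → X n n with FOLLOW(C) on { 'e', 'f' }; C → f f F with FOLLOW(C) on { 'f' }; C → X with FOLLOW(C) on { 'e', 'f' }

A FIRST/FOLLOW conflict occurs when a non-terminal N has a nullable alternative N → β (β ⇒* ε) and another alternative N → α with FIRST(α) ∩ FOLLOW(N) ≠ ∅: on such a lookahead the parser cannot decide between expanding α and letting N vanish via β.

Nullable non-terminals: C.
FIRST sets used below: FIRST(X) = { 'e', 'f' }

C: nullable alternative(s) C → ε; FOLLOW(C) = { $, 'e', 'f' }
  C → X n n: FIRST \ {ε} = { 'e', 'f' } — overlaps FOLLOW(C) on { 'e', 'f' }: CONFLICT
  C → f f F: FIRST \ {ε} = { 'f' } — overlaps FOLLOW(C) on { 'f' }: CONFLICT
  C → X: FIRST \ {ε} = { 'e', 'f' } — overlaps FOLLOW(C) on { 'e', 'f' }: CONFLICT
  C → ε: FIRST \ {ε} = { } — this is the only nullable alternative, skip

F, X have no nullable alternative, so no FIRST/FOLLOW check is needed there.

So the grammar has 3 FIRST/FOLLOW conflicts (marked CONFLICT above).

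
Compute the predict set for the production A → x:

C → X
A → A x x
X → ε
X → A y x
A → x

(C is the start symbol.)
PREDICT(A → x) = (FIRST(RHS) \ {ε}) ∪ (FOLLOW(A) if ε ∈ FIRST(RHS), i.e. RHS ⇒* ε)
FIRST(x) = { 'x' }
ε ∉ FIRST(x), so FOLLOW(A) is not added.
PREDICT(A → x) = { 'x' }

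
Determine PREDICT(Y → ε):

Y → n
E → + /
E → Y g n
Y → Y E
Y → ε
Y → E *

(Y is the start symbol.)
PREDICT(Y → ε) = (FIRST(RHS) \ {ε}) ∪ (FOLLOW(Y) if ε ∈ FIRST(RHS), i.e. RHS ⇒* ε)
The right-hand side is ε (FIRST(ε) = { ε }), so the predict set is FOLLOW(Y) = { $, '+', 'g', 'n' }
PREDICT(Y → ε) = { $, '+', 'g', 'n' }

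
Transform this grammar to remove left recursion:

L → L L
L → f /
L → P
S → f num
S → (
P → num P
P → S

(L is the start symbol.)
L → f / L'
L → P L'
L' → L L'
L' → ε
S → f num
S → (
P → num P
P → S

L is directly left-recursive. The standard transformation for
  A → A α₁ | ... | A α_m | β₁ | ... | β_n
is
  A  → β₁ A' | ... | β_n A'
  A' → α₁ A' | ... | α_m A' | ε

L → f / becomes L → f / L'
L → P becomes L → P L'
L → L L becomes L' → L L'
Add L' → ε

Productions for other non-terminals are unchanged:
  S → f num
  S → (
  P → num P
  P → S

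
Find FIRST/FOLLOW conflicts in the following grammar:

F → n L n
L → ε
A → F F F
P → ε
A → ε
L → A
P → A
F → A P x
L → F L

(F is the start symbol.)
A FIRST/FOLLOW conflict occurs when a non-terminal N has a nullable alternative N → β (β ⇒* ε) and another alternative N → α with FIRST(α) ∩ FOLLOW(N) ≠ ∅: on such a lookahead the parser cannot decide between expanding α and letting N vanish via β.

Nullable non-terminals: A, L, P.
FIRST sets used below: FIRST(F) = { 'n', 'x' }, FIRST(A) = { 'n', 'x', ε }

A: nullable alternative(s) A → ε; FOLLOW(A) = { 'n', 'x' }
  A → F F F: FIRST \ {ε} = { 'n', 'x' } — overlaps FOLLOW(A) on { 'n', 'x' }: CONFLICT
  A → ε: FIRST \ {ε} = { } — this is the only nullable alternative, skip

L: nullable alternative(s) L → ε, L → A; FOLLOW(L) = { 'n' }
  L → ε: FIRST \ {ε} = { } — disjoint from FOLLOW(L)
  L → A: FIRST \ {ε} = { 'n', 'x' } — overlaps FOLLOW(L) on { 'n' }: CONFLICT
  L → F L: FIRST \ {ε} = { 'n', 'x' } — overlaps FOLLOW(L) on { 'n' }: CONFLICT

P: nullable alternative(s) P → ε, P → A; FOLLOW(P) = { 'x' }
  P → ε: FIRST \ {ε} = { } — disjoint from FOLLOW(P)
  P → A: FIRST \ {ε} = { 'n', 'x' } — overlaps FOLLOW(P) on { 'x' }: CONFLICT

F has no nullable alternative, so no FIRST/FOLLOW check is needed there.

So the grammar has 4 FIRST/FOLLOW conflicts (marked CONFLICT above).

Answer: Yes. L → A with FOLLOW(L) on { 'n' }; L → F L with FOLLOW(L) on { 'n' }; A → F F F with FOLLOW(A) on { 'n', 'x' }; P → A with FOLLOW(P) on { 'x' }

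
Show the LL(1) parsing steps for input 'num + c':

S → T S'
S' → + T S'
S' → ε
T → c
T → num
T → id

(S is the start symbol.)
LL(1) parsing maintains a stack (initially the start symbol over $) and the input. At each step: if the stack top is a terminal, match it against the current input token; if it is a non-terminal N, replace it with the RHS of M[N, lookahead] (the unique production whose predict set contains the lookahead).

Stack is shown with the top on the left.

Stack     Input      Action
---------------------------
S $       num + c $  output S → T S'
T S' $    num + c $  output T → num
num S' $  num + c $  match 'num'
S' $      + c $      output S' → + T S'
+ T S' $  + c $      match '+'
T S' $    c $        output T → c
c S' $    c $        match 'c'
S' $      $          output S' → ε
$         $          accept

The string is accepted.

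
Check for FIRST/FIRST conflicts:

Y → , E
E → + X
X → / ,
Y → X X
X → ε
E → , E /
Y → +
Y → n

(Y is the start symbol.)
A FIRST/FIRST conflict occurs when two productions N → α and N → β for the same non-terminal have FIRST(α) ∩ FIRST(β) ≠ ∅ (with ε ∈ FIRST of a nullable right-hand side, so two nullable alternatives also conflict).

FIRST sets of the non-terminals at (or reachable through a nullable prefix from) the front of some alternative:
  FIRST(X) = { '/', ε }

Productions for Y:
  Y → , E: FIRST = { ',' }
  Y → X X: FIRST = { '/', ε }
  Y → +: FIRST = { '+' }
  Y → n: FIRST = { 'n' }
Productions for E:
  E → + X: FIRST = { '+' }
  E → , E /: FIRST = { ',' }
Productions for X:
  X → / ,: FIRST = { '/' }
  X → ε: FIRST = { ε }

All alternatives of each non-terminal have pairwise disjoint FIRST sets.

Answer: No FIRST/FIRST conflicts.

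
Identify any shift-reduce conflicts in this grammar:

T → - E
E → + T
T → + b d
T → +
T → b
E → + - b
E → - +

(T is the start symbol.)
Yes — I1: [T → + .] vs [T → + . b d]

Augment with T' → T and build the canonical LR(0) collection (I0 = CLOSURE({[T' → . T]}), then GOTO on every symbol after a dot until no new states appear). It has 14 states:
  I0: { [T → . + b d], [T → . +], [T → . - E], [T → . b], [T' → . T] }  — shift
  I1: { [T → + . b d], [T → + .] }  — shift, reduce
  I2: { [E → . + - b], [E → . + T], [E → . - +], [T → - . E] }  — shift
  I3: { [T' → T .] }  — accept
  I4: { [T → b .] }  — reduce
  I5: { [E → + . - b], [E → + . T], [T → . + b d], [T → . +], [T → . - E], [T → . b] }  — shift
  I6: { [E → - . +] }  — shift
  I7: { [T → - E .] }  — reduce
  I8: { [E → - + .] }  — reduce
  I9: { [E → + - . b], [E → . + - b], [E → . + T], [E → . - +], [T → - . E] }  — shift
  I10: { [E → + T .] }  — reduce
  I11: { [E → + - b .] }  — reduce
  I12: { [T → + b . d] }  — shift
  I13: { [T → + b d .] }  — reduce

I1 contains reduce item [T → + .] and shift item [T → + . b d] — shift-reduce conflict.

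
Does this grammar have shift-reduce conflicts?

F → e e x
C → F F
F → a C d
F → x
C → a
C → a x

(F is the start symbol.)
Yes — I9: [C → a .] vs [C → . a]

A shift-reduce conflict occurs when an LR(0) state has both:
  - a complete (reduce) item [A → α .] (dot at the end), and
  - a shift item [B → β . c γ] (dot before a terminal).

Augment with F' → F and build the canonical LR(0) collection (I0 = CLOSURE({[F' → . F]}), then GOTO on every symbol after a dot until no new states appear). It has 13 states:
  I0: { [F → . a C d], [F → . e e x], [F → . x], [F' → . F] }  — shift
  I1: { [F' → F .] }  — accept
  I2: { [C → . F F], [C → . a x], [C → . a], [F → . a C d], [F → . e e x], [F → . x], [F → a . C d] }  — shift
  I3: { [F → e . e x] }  — shift
  I4: { [F → x .] }  — reduce
  I5: { [F → e e . x] }  — shift
  I6: { [F → e e x .] }  — reduce
  I7: { [F → a C . d] }  — shift
  I8: { [C → F . F], [F → . a C d], [F → . e e x], [F → . x] }  — shift
  I9: { [C → . F F], [C → . a x], [C → . a], [C → a . x], [C → a .], [F → . a C d], [F → . e e x], [F → . x], [F → a . C d] }  — shift, reduce
  I10: { [C → a x .], [F → x .] }  — 2 reduces
  I11: { [C → F F .] }  — reduce
  I12: { [F → a C d .] }  — reduce

I9 contains reduce item [C → a .] and shift items [C → . a], [C → . a x], [C → a . x], [F → . a C d], [F → . e e x], [F → . x] — shift-reduce conflict.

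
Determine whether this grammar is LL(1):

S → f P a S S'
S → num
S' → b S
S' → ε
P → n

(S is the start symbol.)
A grammar is LL(1) if for each non-terminal N with multiple productions, the predict sets of those productions are pairwise disjoint, where PREDICT(N → α) = (FIRST(α) \ {ε}) ∪ (FOLLOW(N) if α ⇒* ε).

Relevant sets:
  FOLLOW(S') = { $, 'b' }

For S:
  PREDICT(S → f P a S S') = { 'f' }
  PREDICT(S → num) = { 'num' }
For S':
  PREDICT(S' → b S) = { 'b' }
  PREDICT(S' → ε) = { $, 'b' }
P has a single production, so nothing to check there.

Conflict found: Predict set conflict for S': { 'b' }
The grammar is NOT LL(1).

Answer: No. Predict set conflict for S': { 'b' }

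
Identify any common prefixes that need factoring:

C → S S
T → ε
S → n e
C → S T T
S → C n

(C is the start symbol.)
Left-factoring is needed when two productions for the same non-terminal
share a common prefix on the right-hand side.

Productions for C:
  C → S S
  C → S T T
Productions for S:
  S → n e
  S → C n

Found common prefix 'S' in productions for C

Answer: Yes, C has productions with common prefix 'S'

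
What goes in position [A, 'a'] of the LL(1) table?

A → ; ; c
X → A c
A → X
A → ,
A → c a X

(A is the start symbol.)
To find M[A, 'a'], we find productions for A where 'a' is in the predict set (PREDICT(N → α) = (FIRST(α) \ {ε}) ∪ (FOLLOW(N) if α ⇒* ε)).

Relevant sets:
  FIRST(X) = { ',', ';', 'c' }

A → ; ; c: PREDICT = { ';' }
A → X: PREDICT = { ',', ';', 'c' }
A → ,: PREDICT = { ',' }
A → c a X: PREDICT = { 'c' }

M[A, 'a'] is empty (no production applies)

Answer: Empty (error entry)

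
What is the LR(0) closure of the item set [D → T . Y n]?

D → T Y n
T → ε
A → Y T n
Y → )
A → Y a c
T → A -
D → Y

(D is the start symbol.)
Start with: [D → T . Y n]
  [D → T . Y n] has the dot before Y: add [Y → . )]
No further items can be added.

CLOSURE = { [D → T . Y n], [Y → . )] }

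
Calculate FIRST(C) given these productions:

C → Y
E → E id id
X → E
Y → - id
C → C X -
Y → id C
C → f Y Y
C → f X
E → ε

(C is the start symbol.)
{ '-', 'f', 'id' }

To compute FIRST(C), examine every production with C on the left-hand side, reading each right-hand side left to right until a non-nullable symbol is reached.

FIRST sets of the other non-terminals involved (by the same procedure, iterated to a fixed point):
  FIRST(Y) = { '-', 'id' }

From C → Y:
  - Y is a non-terminal: add FIRST(Y) \ {ε} = { '-', 'id' }
    Y is not nullable, so stop
From C → C X -:
  - C is the symbol being defined: contributes nothing new
    C is not nullable, so stop
From C → f Y Y:
  - f is a terminal: add 'f' and stop
From C → f X:
  - f is a terminal: add 'f' and stop

Collecting: FIRST(C) = { '-', 'f', 'id' }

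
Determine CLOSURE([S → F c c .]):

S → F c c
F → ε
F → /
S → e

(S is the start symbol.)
{ [S → F c c .] }

Start with: [S → F c c .]
The dot is at the end, so nothing is added.

CLOSURE = { [S → F c c .] }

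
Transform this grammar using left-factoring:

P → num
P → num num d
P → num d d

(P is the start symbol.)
P → num P'
P' → ε
P' → num d
P' → d d

Left-factoring transforms A → αβ₁ | αβ₂ into A → αA' and A' → β₁ | β₂
(α is the longest common prefix among the alternatives). Repeat until
no nonterminal has two alternatives with a common prefix.

Round 1: P has alternatives sharing prefix 'num'. Introduce P': P → num P'
  Add: P' → ε
  Add: P' → num d
  Add: P' → d d

No remaining common prefixes — done.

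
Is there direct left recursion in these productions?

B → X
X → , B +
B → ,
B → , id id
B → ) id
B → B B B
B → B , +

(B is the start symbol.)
Direct left recursion occurs when N → N α for some non-terminal N (the right-hand side begins with the left-hand side itself).

B → X: starts with X
X → , B +: starts with ','
B → ,: starts with ','
B → , id id: starts with ','
B → ) id: starts with ')'
B → B B B: LEFT RECURSIVE (starts with B)
B → B , +: LEFT RECURSIVE (starts with B)

The grammar has direct left recursion on: B.

Answer: Yes, B is left-recursive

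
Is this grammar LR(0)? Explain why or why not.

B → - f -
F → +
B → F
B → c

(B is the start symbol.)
Yes, the grammar is LR(0)

Augment with B' → B and build the canonical LR(0) collection (I0 = CLOSURE({[B' → . B]}), then GOTO on every symbol after a dot until no new states appear). It has 8 states:
  I0: { [B → . - f -], [B → . F], [B → . c], [B' → . B], [F → . +] }  — shift
  I1: { [F → + .] }  — reduce
  I2: { [B → - . f -] }  — shift
  I3: { [B' → B .] }  — accept
  I4: { [B → F .] }  — reduce
  I5: { [B → c .] }  — reduce
  I6: { [B → - f . -] }  — shift
  I7: { [B → - f - .] }  — reduce

Every state is either a pure shift/goto state or contains exactly one complete item and nothing to shift — no conflicts. The grammar is LR(0).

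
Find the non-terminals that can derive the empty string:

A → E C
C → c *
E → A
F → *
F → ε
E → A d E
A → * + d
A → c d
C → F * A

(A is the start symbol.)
A non-terminal is nullable if it can derive ε (the empty string): either it has an ε-production, or it has a production whose right-hand side consists entirely of nullable non-terminals.

ε-productions: F → ε
So F is immediately nullable.
No further non-terminal can be added: every production for the remaining non-terminals contains a terminal or a non-nullable non-terminal.
Nullable = { 'F' }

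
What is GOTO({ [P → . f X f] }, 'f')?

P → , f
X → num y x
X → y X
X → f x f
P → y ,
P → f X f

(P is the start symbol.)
{ [P → f . X f], [X → . f x f], [X → . num y x], [X → . y X] }

GOTO(I, 'f') = CLOSURE({ [A → αX.β] : [A → α.Xβ] ∈ I, X = 'f' })

Items with dot before 'f', with the dot advanced:
  [P → . f X f] → [P → f . X f]
Closure of the advanced items:
  [P → f . X f] has the dot before X: add [X → . num y x], [X → . y X], [X → . f x f]

GOTO = { [P → f . X f], [X → . f x f], [X → . num y x], [X → . y X] }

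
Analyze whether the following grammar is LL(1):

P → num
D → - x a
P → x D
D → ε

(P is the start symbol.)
Yes, the grammar is LL(1).

A grammar is LL(1) if for each non-terminal N with multiple productions, the predict sets of those productions are pairwise disjoint, where PREDICT(N → α) = (FIRST(α) \ {ε}) ∪ (FOLLOW(N) if α ⇒* ε).

Relevant sets:
  FOLLOW(D) = { $ }

For P:
  PREDICT(P → num) = { 'num' }
  PREDICT(P → x D) = { 'x' }
For D:
  PREDICT(D → '-' x a) = { '-' }
  PREDICT(D → ε) = { $ }

All predict sets are disjoint. The grammar IS LL(1).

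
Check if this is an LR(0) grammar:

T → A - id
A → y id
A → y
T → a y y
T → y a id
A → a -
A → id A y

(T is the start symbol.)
A grammar is LR(0) if no state in the canonical LR(0) collection has:
  - both a shift item (dot before a terminal) and a complete item (shift-reduce conflict), or
  - two or more complete items (reduce-reduce conflict; the accept item [T' → T .] counts as a complete item here).

Augment with T' → T and build the canonical LR(0) collection (I0 = CLOSURE({[T' → . T]}), then GOTO on every symbol after a dot until no new states appear). It has 18 states:
  I0: { [A → . a -], [A → . id A y], [A → . y id], [A → . y], [T → . A - id], [T → . a y y], [T → . y a id], [T' → . T] }  — shift
  I1: { [T → A . - id] }  — shift
  I2: { [T' → T .] }  — accept
  I3: { [A → a . -], [T → a . y y] }  — shift
  I4: { [A → . a -], [A → . id A y], [A → . y id], [A → . y], [A → id . A y] }  — shift
  I5: { [A → y . id], [A → y .], [T → y . a id] }  — shift, reduce
  I6: { [T → y a . id] }  — shift
  I7: { [A → y id .] }  — reduce
  I8: { [T → y a id .] }  — reduce
  I9: { [A → id A . y] }  — shift
  I10: { [A → a . -] }  — shift
  I11: { [A → y . id], [A → y .] }  — shift, reduce
  I12: { [A → a - .] }  — reduce
  I13: { [A → id A y .] }  — reduce
  I14: { [T → a y . y] }  — shift
  I15: { [T → a y y .] }  — reduce
  I16: { [T → A - . id] }  — shift
  I17: { [T → A - id .] }  — reduce

Conflict in state I5:
  Shift-reduce conflict between [A → y .] and [A → y . id]
So the grammar is NOT LR(0).

Answer: No. Shift-reduce conflict between [A → y .] and [A → y . id]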